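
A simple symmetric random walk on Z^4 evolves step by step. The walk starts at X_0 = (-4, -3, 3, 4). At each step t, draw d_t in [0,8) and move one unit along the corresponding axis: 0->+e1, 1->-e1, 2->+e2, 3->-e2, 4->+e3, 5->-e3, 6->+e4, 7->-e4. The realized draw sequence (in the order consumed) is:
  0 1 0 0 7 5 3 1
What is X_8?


t=0: X=(-4, -3, 3, 4), d=0 → +e1, X_1=(-3, -3, 3, 4)
t=1: X=(-3, -3, 3, 4), d=1 → -e1, X_2=(-4, -3, 3, 4)
t=2: X=(-4, -3, 3, 4), d=0 → +e1, X_3=(-3, -3, 3, 4)
t=3: X=(-3, -3, 3, 4), d=0 → +e1, X_4=(-2, -3, 3, 4)
t=4: X=(-2, -3, 3, 4), d=7 → -e4, X_5=(-2, -3, 3, 3)
t=5: X=(-2, -3, 3, 3), d=5 → -e3, X_6=(-2, -3, 2, 3)
t=6: X=(-2, -3, 2, 3), d=3 → -e2, X_7=(-2, -4, 2, 3)
t=7: X=(-2, -4, 2, 3), d=1 → -e1, X_8=(-3, -4, 2, 3)

(-3, -4, 2, 3)


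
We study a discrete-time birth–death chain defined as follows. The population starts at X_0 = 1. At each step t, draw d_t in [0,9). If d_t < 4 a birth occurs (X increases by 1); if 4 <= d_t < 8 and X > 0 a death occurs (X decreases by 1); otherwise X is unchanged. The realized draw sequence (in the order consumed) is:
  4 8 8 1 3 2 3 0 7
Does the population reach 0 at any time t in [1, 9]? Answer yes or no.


yes

t=0: X=1, d=4 → death, X_1=0
t=1: X=0, d=8 → hold, X_2=0
t=2: X=0, d=8 → hold, X_3=0
t=3: X=0, d=1 → birth, X_4=1
t=4: X=1, d=3 → birth, X_5=2
t=5: X=2, d=2 → birth, X_6=3
t=6: X=3, d=3 → birth, X_7=4
t=7: X=4, d=0 → birth, X_8=5
t=8: X=5, d=7 → death, X_9=4


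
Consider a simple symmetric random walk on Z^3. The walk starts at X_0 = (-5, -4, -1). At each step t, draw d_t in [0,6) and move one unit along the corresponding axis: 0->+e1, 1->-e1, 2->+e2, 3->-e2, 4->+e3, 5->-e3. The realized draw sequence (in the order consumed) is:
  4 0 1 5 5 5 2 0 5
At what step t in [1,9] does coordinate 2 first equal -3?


t=0: X=(-5, -4, -1), d=4 → +e3, X_1=(-5, -4, 0)
t=1: X=(-5, -4, 0), d=0 → +e1, X_2=(-4, -4, 0)
t=2: X=(-4, -4, 0), d=1 → -e1, X_3=(-5, -4, 0)
t=3: X=(-5, -4, 0), d=5 → -e3, X_4=(-5, -4, -1)
t=4: X=(-5, -4, -1), d=5 → -e3, X_5=(-5, -4, -2)
t=5: X=(-5, -4, -2), d=5 → -e3, X_6=(-5, -4, -3)
t=6: X=(-5, -4, -3), d=2 → +e2, X_7=(-5, -3, -3)
t=7: X=(-5, -3, -3), d=0 → +e1, X_8=(-4, -3, -3)
t=8: X=(-4, -3, -3), d=5 → -e3, X_9=(-4, -3, -4)

7


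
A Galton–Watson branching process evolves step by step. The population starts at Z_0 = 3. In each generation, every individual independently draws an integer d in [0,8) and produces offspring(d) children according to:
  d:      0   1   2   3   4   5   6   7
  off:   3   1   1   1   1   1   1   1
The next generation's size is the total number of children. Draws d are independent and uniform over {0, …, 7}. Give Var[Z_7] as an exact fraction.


20258765625/268435456

Outcome values over d=0..7: [3, 1, 1, 1, 1, 1, 1, 1]
Σy = 10, Σy² = 16, M = 8
μ = 10/8 = 5/4,  σ² = 16/8 − (5/4)² = 7/16
V_0 = 0, E_0 = 3
V_1 = 7/16·E_0 + (5/4)²·V_0 = 21/16;  E_1 = 15/4
V_2 = 7/16·E_1 + (5/4)²·V_1 = 945/256;  E_2 = 75/16
V_3 = 7/16·E_2 + (5/4)²·V_2 = 32025/4096;  E_3 = 375/64
V_4 = 7/16·E_3 + (5/4)²·V_3 = 968625/65536;  E_4 = 1875/256
V_5 = 7/16·E_4 + (5/4)²·V_4 = 27575625/1048576;  E_5 = 9375/1024
V_6 = 7/16·E_5 + (5/4)²·V_5 = 756590625/16777216;  E_6 = 46875/4096
V_7 = 7/16·E_6 + (5/4)²·V_6 = 20258765625/268435456;  E_7 = 234375/16384


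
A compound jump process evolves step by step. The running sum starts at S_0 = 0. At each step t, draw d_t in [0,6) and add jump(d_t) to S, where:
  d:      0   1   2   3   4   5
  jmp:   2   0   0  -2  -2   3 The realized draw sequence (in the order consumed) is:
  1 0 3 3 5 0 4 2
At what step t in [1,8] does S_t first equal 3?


6

t=0: S=0, d=1, jump=0, S_1=0
t=1: S=0, d=0, jump=2, S_2=2
t=2: S=2, d=3, jump=-2, S_3=0
t=3: S=0, d=3, jump=-2, S_4=-2
t=4: S=-2, d=5, jump=3, S_5=1
t=5: S=1, d=0, jump=2, S_6=3
t=6: S=3, d=4, jump=-2, S_7=1
t=7: S=1, d=2, jump=0, S_8=1


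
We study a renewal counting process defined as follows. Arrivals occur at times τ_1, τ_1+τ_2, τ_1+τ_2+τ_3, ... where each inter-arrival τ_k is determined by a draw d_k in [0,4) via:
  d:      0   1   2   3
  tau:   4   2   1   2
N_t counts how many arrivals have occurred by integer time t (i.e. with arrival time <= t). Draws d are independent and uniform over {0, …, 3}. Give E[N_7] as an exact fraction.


Inter-arrival values over d=0..3: [4, 2, 1, 2]
Each d has probability 1/4, so the pmf of τ is: f(1) = 1/4, f(2) = 1/2, f(4) = 1/4
Renewal equation for m(n) = E[N_n]: condition on τ_1 = k (if k <= n, one arrival plus a fresh copy on the remaining n−k steps): m(n) = F(n) + Σ_{k<=n} f(k)·m(n−k), where F(n) = P(τ <= n) and m(0) = 0
m(1) = F(1) = 1/4
m(2) = F(2) + f(1)·m(1) = 3/4 + 1/4·1/4 = 13/16
m(3) = F(3) + f(1)·m(2) + f(2)·m(1) = 3/4 + 1/4·13/16 + 1/2·1/4 = 69/64
m(4) = F(4) + f(1)·m(3) + f(2)·m(2) = 1 + 1/4·69/64 + 1/2·13/16 = 429/256
m(5) = F(5) + f(1)·m(4) + f(2)·m(3) + f(4)·m(1) = 1 + 1/4·429/256 + 1/2·69/64 + 1/4·1/4 = 2069/1024
m(6) = F(6) + f(1)·m(5) + f(2)·m(4) + f(4)·m(2) = 1 + 1/4·2069/1024 + 1/2·429/256 + 1/4·13/16 = 10429/4096
m(7) = F(7) + f(1)·m(6) + f(2)·m(5) + f(4)·m(3) = 1 + 1/4·10429/4096 + 1/2·2069/1024 + 1/4·69/64 = 47781/16384
E[N_7] = m(7) = 47781/16384

47781/16384


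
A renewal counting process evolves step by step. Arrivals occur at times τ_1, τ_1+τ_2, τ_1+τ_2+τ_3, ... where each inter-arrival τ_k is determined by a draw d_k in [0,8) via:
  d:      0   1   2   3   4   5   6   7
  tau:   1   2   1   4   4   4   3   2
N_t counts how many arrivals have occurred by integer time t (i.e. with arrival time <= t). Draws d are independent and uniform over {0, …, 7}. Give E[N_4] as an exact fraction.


353/256

Inter-arrival values over d=0..7: [1, 2, 1, 4, 4, 4, 3, 2]
Each d has probability 1/8, so the pmf of τ is: f(1) = 1/4, f(2) = 1/4, f(3) = 1/8, f(4) = 3/8
Renewal equation for m(n) = E[N_n]: condition on τ_1 = k (if k <= n, one arrival plus a fresh copy on the remaining n−k steps): m(n) = F(n) + Σ_{k<=n} f(k)·m(n−k), where F(n) = P(τ <= n) and m(0) = 0
m(1) = F(1) = 1/4
m(2) = F(2) + f(1)·m(1) = 1/2 + 1/4·1/4 = 9/16
m(3) = F(3) + f(1)·m(2) + f(2)·m(1) = 5/8 + 1/4·9/16 + 1/4·1/4 = 53/64
m(4) = F(4) + f(1)·m(3) + f(2)·m(2) + f(3)·m(1) = 1 + 1/4·53/64 + 1/4·9/16 + 1/8·1/4 = 353/256
E[N_4] = m(4) = 353/256


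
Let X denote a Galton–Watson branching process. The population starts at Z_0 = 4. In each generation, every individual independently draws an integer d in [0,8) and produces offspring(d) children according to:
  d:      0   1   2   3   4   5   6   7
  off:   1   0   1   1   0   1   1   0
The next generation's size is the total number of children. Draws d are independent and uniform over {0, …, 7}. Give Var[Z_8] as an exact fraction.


6401012109375/70368744177664

Outcome values over d=0..7: [1, 0, 1, 1, 0, 1, 1, 0]
Σy = 5, Σy² = 5, M = 8
μ = 5/8 = 5/8,  σ² = 5/8 − (5/8)² = 15/64
V_0 = 0, E_0 = 4
V_1 = 15/64·E_0 + (5/8)²·V_0 = 15/16;  E_1 = 5/2
V_2 = 15/64·E_1 + (5/8)²·V_1 = 975/1024;  E_2 = 25/16
V_3 = 15/64·E_2 + (5/8)²·V_2 = 48375/65536;  E_3 = 125/128
V_4 = 15/64·E_3 + (5/8)²·V_3 = 2169375/4194304;  E_4 = 625/1024
V_5 = 15/64·E_4 + (5/8)²·V_4 = 92634375/268435456;  E_5 = 3125/8192
V_6 = 15/64·E_5 + (5/8)²·V_5 = 3851859375/17179869184;  E_6 = 15625/65536
V_7 = 15/64·E_6 + (5/8)²·V_6 = 157736484375/1099511627776;  E_7 = 78125/524288
V_8 = 15/64·E_7 + (5/8)²·V_7 = 6401012109375/70368744177664;  E_8 = 390625/4194304


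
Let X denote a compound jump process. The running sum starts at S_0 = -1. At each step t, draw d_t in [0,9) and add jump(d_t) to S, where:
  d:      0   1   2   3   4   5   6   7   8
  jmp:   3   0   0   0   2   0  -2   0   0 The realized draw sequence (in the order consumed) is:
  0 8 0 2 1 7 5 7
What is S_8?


5

t=0: S=-1, d=0, jump=3, S_1=2
t=1: S=2, d=8, jump=0, S_2=2
t=2: S=2, d=0, jump=3, S_3=5
t=3: S=5, d=2, jump=0, S_4=5
t=4: S=5, d=1, jump=0, S_5=5
t=5: S=5, d=7, jump=0, S_6=5
t=6: S=5, d=5, jump=0, S_7=5
t=7: S=5, d=7, jump=0, S_8=5


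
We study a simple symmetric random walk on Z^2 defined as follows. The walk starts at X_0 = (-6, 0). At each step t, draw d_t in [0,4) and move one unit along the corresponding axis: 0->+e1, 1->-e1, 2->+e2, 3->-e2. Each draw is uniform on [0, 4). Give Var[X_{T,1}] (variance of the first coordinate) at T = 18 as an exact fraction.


Outcome values over d=0..3: [1, -1, 0, 0]
Σy = 0, Σy² = 2, M = 4
μ = 0/4 = 0,  σ² = 2/4 − (0)² = 1/2
Independent increments: Var[X_18] = 18·σ² = 18·(1/2) = 9

9


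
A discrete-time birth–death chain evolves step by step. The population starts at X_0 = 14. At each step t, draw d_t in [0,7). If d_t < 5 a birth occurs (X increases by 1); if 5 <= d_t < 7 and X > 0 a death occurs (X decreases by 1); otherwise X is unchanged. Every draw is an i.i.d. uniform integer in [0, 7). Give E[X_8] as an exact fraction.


122/7

X can drop by at most 1 per step and X_0 = 14 > T = 8, so X_t >= 14 − t >= 6 > 0 for every t <= 8: the floor at 0 (the 'and X > 0' condition) never binds. Hence X_8 = X_0 + Σ_{t<8} Y_t with i.i.d. increments Y_t = y(d_t) ∈ {+1, −1, 0}.
Outcome values over d=0..6: [1, 1, 1, 1, 1, -1, -1]
Σy = 3, Σy² = 7, M = 7
μ = 3/7 = 3/7,  σ² = 7/7 − (3/7)² = 40/49
E[X_8] = 14 + 8·(3/7) = 122/7


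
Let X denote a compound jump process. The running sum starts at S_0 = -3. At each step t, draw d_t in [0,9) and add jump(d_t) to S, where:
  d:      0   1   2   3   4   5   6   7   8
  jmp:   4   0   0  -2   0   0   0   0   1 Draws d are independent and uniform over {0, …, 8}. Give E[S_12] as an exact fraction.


Outcome values over d=0..8: [4, 0, 0, -2, 0, 0, 0, 0, 1]
Σy = 3, Σy² = 21, M = 9
μ = 3/9 = 1/3,  σ² = 21/9 − (1/3)² = 20/9
E[S_12] = -3 + 12·(1/3) = 1

1


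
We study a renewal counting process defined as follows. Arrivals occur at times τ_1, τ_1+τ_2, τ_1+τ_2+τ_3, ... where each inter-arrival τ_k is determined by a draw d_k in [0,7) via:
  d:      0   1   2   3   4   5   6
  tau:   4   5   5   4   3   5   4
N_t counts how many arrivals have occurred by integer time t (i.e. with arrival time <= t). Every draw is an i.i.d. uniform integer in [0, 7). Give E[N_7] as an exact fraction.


8/7

Inter-arrival values over d=0..6: [4, 5, 5, 4, 3, 5, 4]
Each d has probability 1/7, so the pmf of τ is: f(3) = 1/7, f(4) = 3/7, f(5) = 3/7
Renewal equation for m(n) = E[N_n]: condition on τ_1 = k (if k <= n, one arrival plus a fresh copy on the remaining n−k steps): m(n) = F(n) + Σ_{k<=n} f(k)·m(n−k), where F(n) = P(τ <= n) and m(0) = 0
m(1) = F(1) = 0
m(2) = F(2) = 0
m(3) = F(3) = 1/7
m(4) = F(4) = 4/7
m(5) = F(5) = 1
m(6) = F(6) + f(3)·m(3) = 1 + 1/7·1/7 = 50/49
m(7) = F(7) + f(3)·m(4) + f(4)·m(3) = 1 + 1/7·4/7 + 3/7·1/7 = 8/7
E[N_7] = m(7) = 8/7


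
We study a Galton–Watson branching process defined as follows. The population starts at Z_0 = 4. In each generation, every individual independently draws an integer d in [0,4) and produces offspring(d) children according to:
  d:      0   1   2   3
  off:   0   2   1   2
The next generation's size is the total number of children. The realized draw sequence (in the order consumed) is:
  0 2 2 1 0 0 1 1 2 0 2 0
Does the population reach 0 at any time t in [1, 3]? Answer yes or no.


no

gen 0: Z_0=4, draws=[0, 2, 2, 1], offspring=[0, 1, 1, 2], Z_1=4
gen 1: Z_1=4, draws=[0, 0, 1, 1], offspring=[0, 0, 2, 2], Z_2=4
gen 2: Z_2=4, draws=[2, 0, 2, 0], offspring=[1, 0, 1, 0], Z_3=2


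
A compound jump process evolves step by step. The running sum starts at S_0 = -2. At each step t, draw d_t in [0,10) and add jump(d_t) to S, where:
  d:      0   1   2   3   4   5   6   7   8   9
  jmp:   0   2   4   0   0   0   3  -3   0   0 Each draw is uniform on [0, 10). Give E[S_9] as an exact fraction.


Outcome values over d=0..9: [0, 2, 4, 0, 0, 0, 3, -3, 0, 0]
Σy = 6, Σy² = 38, M = 10
μ = 6/10 = 3/5,  σ² = 38/10 − (3/5)² = 86/25
E[S_9] = -2 + 9·(3/5) = 17/5

17/5


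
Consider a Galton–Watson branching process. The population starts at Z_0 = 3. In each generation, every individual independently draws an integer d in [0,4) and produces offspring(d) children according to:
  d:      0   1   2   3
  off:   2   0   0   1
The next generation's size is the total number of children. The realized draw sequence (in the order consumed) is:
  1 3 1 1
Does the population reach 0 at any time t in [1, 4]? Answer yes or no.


yes

gen 0: Z_0=3, draws=[1, 3, 1], offspring=[0, 1, 0], Z_1=1
gen 1: Z_1=1, draws=[1], offspring=[0], Z_2=0
gen 2: Z_2=0, draws=[], offspring=[], Z_3=0
gen 3: Z_3=0, draws=[], offspring=[], Z_4=0


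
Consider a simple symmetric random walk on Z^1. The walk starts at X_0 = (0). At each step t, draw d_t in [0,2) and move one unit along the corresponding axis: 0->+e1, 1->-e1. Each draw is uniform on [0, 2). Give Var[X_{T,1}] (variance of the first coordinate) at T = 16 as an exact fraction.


16

Outcome values over d=0..1: [1, -1]
Σy = 0, Σy² = 2, M = 2
μ = 0/2 = 0,  σ² = 2/2 − (0)² = 1
Independent increments: Var[X_16] = 16·σ² = 16·(1) = 16


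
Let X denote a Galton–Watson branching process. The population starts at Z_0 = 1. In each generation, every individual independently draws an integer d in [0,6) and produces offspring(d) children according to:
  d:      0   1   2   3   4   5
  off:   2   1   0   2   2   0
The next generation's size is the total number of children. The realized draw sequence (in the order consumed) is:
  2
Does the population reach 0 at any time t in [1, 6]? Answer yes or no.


gen 0: Z_0=1, draws=[2], offspring=[0], Z_1=0
gen 1: Z_1=0, draws=[], offspring=[], Z_2=0
gen 2: Z_2=0, draws=[], offspring=[], Z_3=0
gen 3: Z_3=0, draws=[], offspring=[], Z_4=0
gen 4: Z_4=0, draws=[], offspring=[], Z_5=0
gen 5: Z_5=0, draws=[], offspring=[], Z_6=0

yes


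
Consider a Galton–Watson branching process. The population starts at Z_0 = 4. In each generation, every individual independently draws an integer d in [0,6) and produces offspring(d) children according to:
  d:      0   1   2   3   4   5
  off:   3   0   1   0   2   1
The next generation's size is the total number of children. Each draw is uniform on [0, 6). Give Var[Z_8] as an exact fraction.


137937345928655/705277476864

Outcome values over d=0..5: [3, 0, 1, 0, 2, 1]
Σy = 7, Σy² = 15, M = 6
μ = 7/6 = 7/6,  σ² = 15/6 − (7/6)² = 41/36
V_0 = 0, E_0 = 4
V_1 = 41/36·E_0 + (7/6)²·V_0 = 41/9;  E_1 = 14/3
V_2 = 41/36·E_1 + (7/6)²·V_1 = 3731/324;  E_2 = 49/9
V_3 = 41/36·E_2 + (7/6)²·V_2 = 255143/11664;  E_3 = 343/54
V_4 = 41/36·E_3 + (7/6)²·V_3 = 15539615/419904;  E_4 = 2401/324
V_5 = 41/36·E_4 + (7/6)²·V_4 = 889020671/15116544;  E_5 = 16807/1944
V_6 = 41/36·E_5 + (7/6)²·V_5 = 48920353391/544195584;  E_6 = 117649/11664
V_7 = 41/36·E_6 + (7/6)²·V_6 = 2622147617663/19591041024;  E_7 = 823543/69984
V_8 = 41/36·E_7 + (7/6)²·V_7 = 137937345928655/705277476864;  E_8 = 5764801/419904


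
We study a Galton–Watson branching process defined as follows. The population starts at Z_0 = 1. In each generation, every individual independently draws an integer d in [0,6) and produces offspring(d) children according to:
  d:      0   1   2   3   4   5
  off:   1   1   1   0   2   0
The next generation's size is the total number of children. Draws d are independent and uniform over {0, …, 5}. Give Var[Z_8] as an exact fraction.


1711941171875/2821109907456

Outcome values over d=0..5: [1, 1, 1, 0, 2, 0]
Σy = 5, Σy² = 7, M = 6
μ = 5/6 = 5/6,  σ² = 7/6 − (5/6)² = 17/36
V_0 = 0, E_0 = 1
V_1 = 17/36·E_0 + (5/6)²·V_0 = 17/36;  E_1 = 5/6
V_2 = 17/36·E_1 + (5/6)²·V_1 = 935/1296;  E_2 = 25/36
V_3 = 17/36·E_2 + (5/6)²·V_2 = 38675/46656;  E_3 = 125/216
V_4 = 17/36·E_3 + (5/6)²·V_3 = 1425875/1679616;  E_4 = 625/1296
V_5 = 17/36·E_4 + (5/6)²·V_4 = 49416875/60466176;  E_5 = 3125/7776
V_6 = 17/36·E_5 + (5/6)²·V_5 = 1648521875/2176782336;  E_6 = 15625/46656
V_7 = 17/36·E_6 + (5/6)²·V_6 = 53606046875/78364164096;  E_7 = 78125/279936
V_8 = 17/36·E_7 + (5/6)²·V_7 = 1711941171875/2821109907456;  E_8 = 390625/1679616


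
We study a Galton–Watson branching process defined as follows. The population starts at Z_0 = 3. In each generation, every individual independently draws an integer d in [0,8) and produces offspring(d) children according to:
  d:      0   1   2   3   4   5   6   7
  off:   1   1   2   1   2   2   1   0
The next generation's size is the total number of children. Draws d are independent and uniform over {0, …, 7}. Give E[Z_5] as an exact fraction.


9375/1024

Outcome values over d=0..7: [1, 1, 2, 1, 2, 2, 1, 0]
Σy = 10, Σy² = 16, M = 8
μ = 10/8 = 5/4,  σ² = 16/8 − (5/4)² = 7/16
E[Z_0] = 3
E[Z_1] = 5/4·E[Z_0] = 15/4
E[Z_2] = 5/4·E[Z_1] = 75/16
E[Z_3] = 5/4·E[Z_2] = 375/64
E[Z_4] = 5/4·E[Z_3] = 1875/256
E[Z_5] = 5/4·E[Z_4] = 9375/1024


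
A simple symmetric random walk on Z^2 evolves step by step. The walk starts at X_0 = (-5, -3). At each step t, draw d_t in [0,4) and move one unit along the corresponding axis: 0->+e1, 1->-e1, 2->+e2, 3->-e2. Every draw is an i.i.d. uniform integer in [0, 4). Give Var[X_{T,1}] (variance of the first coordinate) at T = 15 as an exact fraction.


Outcome values over d=0..3: [1, -1, 0, 0]
Σy = 0, Σy² = 2, M = 4
μ = 0/4 = 0,  σ² = 2/4 − (0)² = 1/2
Independent increments: Var[X_15] = 15·σ² = 15·(1/2) = 15/2

15/2


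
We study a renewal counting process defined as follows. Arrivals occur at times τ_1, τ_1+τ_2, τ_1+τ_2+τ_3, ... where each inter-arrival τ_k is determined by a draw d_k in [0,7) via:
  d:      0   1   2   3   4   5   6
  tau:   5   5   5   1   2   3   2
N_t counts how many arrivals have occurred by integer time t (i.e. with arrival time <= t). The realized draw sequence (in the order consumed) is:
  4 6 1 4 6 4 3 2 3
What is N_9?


draw d_1=4: τ_1=2, arrival time A_1=2
draw d_2=6: τ_2=2, arrival time A_2=4
draw d_3=1: τ_3=5, arrival time A_3=9
draw d_4=4: τ_4=2, arrival time A_4=11
draw d_5=6: τ_5=2, arrival time A_5=13
draw d_6=4: τ_6=2, arrival time A_6=15
draw d_7=3: τ_7=1, arrival time A_7=16
draw d_8=2: τ_8=5, arrival time A_8=21
draw d_9=3: τ_9=1, arrival time A_9=22
N_t over t=0..9: 0:0 1:0 2:1 3:1 4:2 5:2 6:2 7:2 8:2 9:3

3


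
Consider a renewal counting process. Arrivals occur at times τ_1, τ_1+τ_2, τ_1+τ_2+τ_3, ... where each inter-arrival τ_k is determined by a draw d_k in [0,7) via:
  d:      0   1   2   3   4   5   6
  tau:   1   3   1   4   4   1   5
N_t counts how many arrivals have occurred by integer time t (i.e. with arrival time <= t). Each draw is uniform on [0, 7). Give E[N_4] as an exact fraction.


Inter-arrival values over d=0..6: [1, 3, 1, 4, 4, 1, 5]
Each d has probability 1/7, so the pmf of τ is: f(1) = 3/7, f(3) = 1/7, f(4) = 2/7, f(5) = 1/7
Renewal equation for m(n) = E[N_n]: condition on τ_1 = k (if k <= n, one arrival plus a fresh copy on the remaining n−k steps): m(n) = F(n) + Σ_{k<=n} f(k)·m(n−k), where F(n) = P(τ <= n) and m(0) = 0
m(1) = F(1) = 3/7
m(2) = F(2) + f(1)·m(1) = 3/7 + 3/7·3/7 = 30/49
m(3) = F(3) + f(1)·m(2) = 4/7 + 3/7·30/49 = 286/343
m(4) = F(4) + f(1)·m(3) + f(3)·m(1) = 6/7 + 3/7·286/343 + 1/7·3/7 = 3063/2401
E[N_4] = m(4) = 3063/2401

3063/2401


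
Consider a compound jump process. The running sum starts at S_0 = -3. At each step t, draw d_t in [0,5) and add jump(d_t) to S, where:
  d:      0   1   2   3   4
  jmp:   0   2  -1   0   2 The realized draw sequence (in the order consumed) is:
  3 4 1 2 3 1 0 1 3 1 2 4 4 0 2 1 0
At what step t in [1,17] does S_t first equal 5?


11

t=0: S=-3, d=3, jump=0, S_1=-3
t=1: S=-3, d=4, jump=2, S_2=-1
t=2: S=-1, d=1, jump=2, S_3=1
t=3: S=1, d=2, jump=-1, S_4=0
t=4: S=0, d=3, jump=0, S_5=0
t=5: S=0, d=1, jump=2, S_6=2
t=6: S=2, d=0, jump=0, S_7=2
t=7: S=2, d=1, jump=2, S_8=4
t=8: S=4, d=3, jump=0, S_9=4
t=9: S=4, d=1, jump=2, S_10=6
t=10: S=6, d=2, jump=-1, S_11=5
t=11: S=5, d=4, jump=2, S_12=7
t=12: S=7, d=4, jump=2, S_13=9
t=13: S=9, d=0, jump=0, S_14=9
t=14: S=9, d=2, jump=-1, S_15=8
t=15: S=8, d=1, jump=2, S_16=10
t=16: S=10, d=0, jump=0, S_17=10


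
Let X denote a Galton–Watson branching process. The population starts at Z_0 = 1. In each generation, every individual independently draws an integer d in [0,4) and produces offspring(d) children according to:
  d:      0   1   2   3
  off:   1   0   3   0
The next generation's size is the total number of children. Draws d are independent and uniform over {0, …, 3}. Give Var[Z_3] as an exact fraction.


9/2

Outcome values over d=0..3: [1, 0, 3, 0]
Σy = 4, Σy² = 10, M = 4
μ = 4/4 = 1,  σ² = 10/4 − (1)² = 3/2
V_0 = 0, E_0 = 1
V_1 = 3/2·E_0 + (1)²·V_0 = 3/2;  E_1 = 1
V_2 = 3/2·E_1 + (1)²·V_1 = 3;  E_2 = 1
V_3 = 3/2·E_2 + (1)²·V_2 = 9/2;  E_3 = 1


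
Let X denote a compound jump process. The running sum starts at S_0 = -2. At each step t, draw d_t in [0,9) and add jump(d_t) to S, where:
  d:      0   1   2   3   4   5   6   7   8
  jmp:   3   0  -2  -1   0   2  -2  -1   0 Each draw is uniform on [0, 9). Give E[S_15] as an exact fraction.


Outcome values over d=0..8: [3, 0, -2, -1, 0, 2, -2, -1, 0]
Σy = -1, Σy² = 23, M = 9
μ = -1/9 = -1/9,  σ² = 23/9 − (-1/9)² = 206/81
E[S_15] = -2 + 15·(-1/9) = -11/3

-11/3


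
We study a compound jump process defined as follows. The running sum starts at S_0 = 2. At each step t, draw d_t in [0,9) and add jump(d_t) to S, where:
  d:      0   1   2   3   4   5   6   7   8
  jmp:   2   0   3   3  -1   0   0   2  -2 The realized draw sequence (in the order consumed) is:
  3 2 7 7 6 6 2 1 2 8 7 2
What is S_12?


t=0: S=2, d=3, jump=3, S_1=5
t=1: S=5, d=2, jump=3, S_2=8
t=2: S=8, d=7, jump=2, S_3=10
t=3: S=10, d=7, jump=2, S_4=12
t=4: S=12, d=6, jump=0, S_5=12
t=5: S=12, d=6, jump=0, S_6=12
t=6: S=12, d=2, jump=3, S_7=15
t=7: S=15, d=1, jump=0, S_8=15
t=8: S=15, d=2, jump=3, S_9=18
t=9: S=18, d=8, jump=-2, S_10=16
t=10: S=16, d=7, jump=2, S_11=18
t=11: S=18, d=2, jump=3, S_12=21

21


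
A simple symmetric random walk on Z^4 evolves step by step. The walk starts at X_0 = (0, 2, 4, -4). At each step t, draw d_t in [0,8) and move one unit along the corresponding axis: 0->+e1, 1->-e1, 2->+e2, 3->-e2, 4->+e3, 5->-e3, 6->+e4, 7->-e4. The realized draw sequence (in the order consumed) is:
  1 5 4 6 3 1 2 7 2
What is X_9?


(-2, 3, 4, -4)

t=0: X=(0, 2, 4, -4), d=1 → -e1, X_1=(-1, 2, 4, -4)
t=1: X=(-1, 2, 4, -4), d=5 → -e3, X_2=(-1, 2, 3, -4)
t=2: X=(-1, 2, 3, -4), d=4 → +e3, X_3=(-1, 2, 4, -4)
t=3: X=(-1, 2, 4, -4), d=6 → +e4, X_4=(-1, 2, 4, -3)
t=4: X=(-1, 2, 4, -3), d=3 → -e2, X_5=(-1, 1, 4, -3)
t=5: X=(-1, 1, 4, -3), d=1 → -e1, X_6=(-2, 1, 4, -3)
t=6: X=(-2, 1, 4, -3), d=2 → +e2, X_7=(-2, 2, 4, -3)
t=7: X=(-2, 2, 4, -3), d=7 → -e4, X_8=(-2, 2, 4, -4)
t=8: X=(-2, 2, 4, -4), d=2 → +e2, X_9=(-2, 3, 4, -4)


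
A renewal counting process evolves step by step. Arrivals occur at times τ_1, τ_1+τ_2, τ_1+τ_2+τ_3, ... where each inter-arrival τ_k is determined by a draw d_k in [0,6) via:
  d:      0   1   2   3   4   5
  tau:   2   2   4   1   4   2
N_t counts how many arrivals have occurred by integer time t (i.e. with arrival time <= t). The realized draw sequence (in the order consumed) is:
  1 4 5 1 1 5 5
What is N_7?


2

draw d_1=1: τ_1=2, arrival time A_1=2
draw d_2=4: τ_2=4, arrival time A_2=6
draw d_3=5: τ_3=2, arrival time A_3=8
draw d_4=1: τ_4=2, arrival time A_4=10
draw d_5=1: τ_5=2, arrival time A_5=12
draw d_6=5: τ_6=2, arrival time A_6=14
draw d_7=5: τ_7=2, arrival time A_7=16
N_t over t=0..7: 0:0 1:0 2:1 3:1 4:1 5:1 6:2 7:2


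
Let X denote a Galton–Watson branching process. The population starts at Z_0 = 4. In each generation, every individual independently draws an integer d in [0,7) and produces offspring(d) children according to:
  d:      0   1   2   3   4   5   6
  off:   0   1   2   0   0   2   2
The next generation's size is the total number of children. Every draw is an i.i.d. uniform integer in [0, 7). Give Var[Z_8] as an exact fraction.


192/7

Outcome values over d=0..6: [0, 1, 2, 0, 0, 2, 2]
Σy = 7, Σy² = 13, M = 7
μ = 7/7 = 1,  σ² = 13/7 − (1)² = 6/7
V_0 = 0, E_0 = 4
V_1 = 6/7·E_0 + (1)²·V_0 = 24/7;  E_1 = 4
V_2 = 6/7·E_1 + (1)²·V_1 = 48/7;  E_2 = 4
V_3 = 6/7·E_2 + (1)²·V_2 = 72/7;  E_3 = 4
V_4 = 6/7·E_3 + (1)²·V_3 = 96/7;  E_4 = 4
V_5 = 6/7·E_4 + (1)²·V_4 = 120/7;  E_5 = 4
V_6 = 6/7·E_5 + (1)²·V_5 = 144/7;  E_6 = 4
V_7 = 6/7·E_6 + (1)²·V_6 = 24;  E_7 = 4
V_8 = 6/7·E_7 + (1)²·V_7 = 192/7;  E_8 = 4


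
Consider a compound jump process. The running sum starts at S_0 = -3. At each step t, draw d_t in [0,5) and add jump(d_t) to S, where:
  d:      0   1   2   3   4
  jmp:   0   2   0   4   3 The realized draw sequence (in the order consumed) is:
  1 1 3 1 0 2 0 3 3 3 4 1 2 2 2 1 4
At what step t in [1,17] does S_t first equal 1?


t=0: S=-3, d=1, jump=2, S_1=-1
t=1: S=-1, d=1, jump=2, S_2=1
t=2: S=1, d=3, jump=4, S_3=5
t=3: S=5, d=1, jump=2, S_4=7
t=4: S=7, d=0, jump=0, S_5=7
t=5: S=7, d=2, jump=0, S_6=7
t=6: S=7, d=0, jump=0, S_7=7
t=7: S=7, d=3, jump=4, S_8=11
t=8: S=11, d=3, jump=4, S_9=15
t=9: S=15, d=3, jump=4, S_10=19
t=10: S=19, d=4, jump=3, S_11=22
t=11: S=22, d=1, jump=2, S_12=24
t=12: S=24, d=2, jump=0, S_13=24
t=13: S=24, d=2, jump=0, S_14=24
t=14: S=24, d=2, jump=0, S_15=24
t=15: S=24, d=1, jump=2, S_16=26
t=16: S=26, d=4, jump=3, S_17=29

2


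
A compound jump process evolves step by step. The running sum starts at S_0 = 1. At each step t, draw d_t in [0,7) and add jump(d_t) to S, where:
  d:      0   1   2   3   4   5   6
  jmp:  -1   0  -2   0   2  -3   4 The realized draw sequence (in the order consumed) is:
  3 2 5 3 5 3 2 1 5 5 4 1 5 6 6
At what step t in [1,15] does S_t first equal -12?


t=0: S=1, d=3, jump=0, S_1=1
t=1: S=1, d=2, jump=-2, S_2=-1
t=2: S=-1, d=5, jump=-3, S_3=-4
t=3: S=-4, d=3, jump=0, S_4=-4
t=4: S=-4, d=5, jump=-3, S_5=-7
t=5: S=-7, d=3, jump=0, S_6=-7
t=6: S=-7, d=2, jump=-2, S_7=-9
t=7: S=-9, d=1, jump=0, S_8=-9
t=8: S=-9, d=5, jump=-3, S_9=-12
t=9: S=-12, d=5, jump=-3, S_10=-15
t=10: S=-15, d=4, jump=2, S_11=-13
t=11: S=-13, d=1, jump=0, S_12=-13
t=12: S=-13, d=5, jump=-3, S_13=-16
t=13: S=-16, d=6, jump=4, S_14=-12
t=14: S=-12, d=6, jump=4, S_15=-8

9


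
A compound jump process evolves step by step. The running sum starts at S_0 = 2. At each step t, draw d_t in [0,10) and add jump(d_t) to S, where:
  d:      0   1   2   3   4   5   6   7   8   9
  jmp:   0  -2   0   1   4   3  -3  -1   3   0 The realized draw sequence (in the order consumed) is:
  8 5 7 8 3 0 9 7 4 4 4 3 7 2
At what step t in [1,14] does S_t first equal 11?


t=0: S=2, d=8, jump=3, S_1=5
t=1: S=5, d=5, jump=3, S_2=8
t=2: S=8, d=7, jump=-1, S_3=7
t=3: S=7, d=8, jump=3, S_4=10
t=4: S=10, d=3, jump=1, S_5=11
t=5: S=11, d=0, jump=0, S_6=11
t=6: S=11, d=9, jump=0, S_7=11
t=7: S=11, d=7, jump=-1, S_8=10
t=8: S=10, d=4, jump=4, S_9=14
t=9: S=14, d=4, jump=4, S_10=18
t=10: S=18, d=4, jump=4, S_11=22
t=11: S=22, d=3, jump=1, S_12=23
t=12: S=23, d=7, jump=-1, S_13=22
t=13: S=22, d=2, jump=0, S_14=22

5


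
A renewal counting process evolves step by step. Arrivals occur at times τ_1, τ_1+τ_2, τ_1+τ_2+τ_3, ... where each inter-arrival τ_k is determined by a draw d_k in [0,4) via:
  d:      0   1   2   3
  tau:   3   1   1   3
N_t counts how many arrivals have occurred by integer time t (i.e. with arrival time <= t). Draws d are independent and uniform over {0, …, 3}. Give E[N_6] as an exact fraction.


183/64

Inter-arrival values over d=0..3: [3, 1, 1, 3]
Each d has probability 1/4, so the pmf of τ is: f(1) = 1/2, f(3) = 1/2
Renewal equation for m(n) = E[N_n]: condition on τ_1 = k (if k <= n, one arrival plus a fresh copy on the remaining n−k steps): m(n) = F(n) + Σ_{k<=n} f(k)·m(n−k), where F(n) = P(τ <= n) and m(0) = 0
m(1) = F(1) = 1/2
m(2) = F(2) + f(1)·m(1) = 1/2 + 1/2·1/2 = 3/4
m(3) = F(3) + f(1)·m(2) = 1 + 1/2·3/4 = 11/8
m(4) = F(4) + f(1)·m(3) + f(3)·m(1) = 1 + 1/2·11/8 + 1/2·1/2 = 31/16
m(5) = F(5) + f(1)·m(4) + f(3)·m(2) = 1 + 1/2·31/16 + 1/2·3/4 = 75/32
m(6) = F(6) + f(1)·m(5) + f(3)·m(3) = 1 + 1/2·75/32 + 1/2·11/8 = 183/64
E[N_6] = m(6) = 183/64


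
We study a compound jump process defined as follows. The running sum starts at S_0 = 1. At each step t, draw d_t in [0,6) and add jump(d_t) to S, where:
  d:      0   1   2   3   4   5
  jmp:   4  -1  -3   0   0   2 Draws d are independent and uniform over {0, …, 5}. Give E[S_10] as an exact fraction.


Outcome values over d=0..5: [4, -1, -3, 0, 0, 2]
Σy = 2, Σy² = 30, M = 6
μ = 2/6 = 1/3,  σ² = 30/6 − (1/3)² = 44/9
E[S_10] = 1 + 10·(1/3) = 13/3

13/3


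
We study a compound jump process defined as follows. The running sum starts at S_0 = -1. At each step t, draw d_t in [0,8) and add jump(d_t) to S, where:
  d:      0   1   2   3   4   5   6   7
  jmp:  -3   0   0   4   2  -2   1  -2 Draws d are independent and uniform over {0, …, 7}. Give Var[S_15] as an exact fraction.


285/4

Outcome values over d=0..7: [-3, 0, 0, 4, 2, -2, 1, -2]
Σy = 0, Σy² = 38, M = 8
μ = 0/8 = 0,  σ² = 38/8 − (0)² = 19/4
Independent increments: Var[S_15] = 15·σ² = 15·(19/4) = 285/4


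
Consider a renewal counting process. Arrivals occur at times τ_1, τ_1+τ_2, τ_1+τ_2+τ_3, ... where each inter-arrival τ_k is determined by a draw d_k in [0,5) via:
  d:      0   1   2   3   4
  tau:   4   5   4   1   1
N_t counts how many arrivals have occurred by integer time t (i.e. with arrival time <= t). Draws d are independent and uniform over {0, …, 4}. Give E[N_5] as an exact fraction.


Inter-arrival values over d=0..4: [4, 5, 4, 1, 1]
Each d has probability 1/5, so the pmf of τ is: f(1) = 2/5, f(4) = 2/5, f(5) = 1/5
Renewal equation for m(n) = E[N_n]: condition on τ_1 = k (if k <= n, one arrival plus a fresh copy on the remaining n−k steps): m(n) = F(n) + Σ_{k<=n} f(k)·m(n−k), where F(n) = P(τ <= n) and m(0) = 0
m(1) = F(1) = 2/5
m(2) = F(2) + f(1)·m(1) = 2/5 + 2/5·2/5 = 14/25
m(3) = F(3) + f(1)·m(2) = 2/5 + 2/5·14/25 = 78/125
m(4) = F(4) + f(1)·m(3) = 4/5 + 2/5·78/125 = 656/625
m(5) = F(5) + f(1)·m(4) + f(4)·m(1) = 1 + 2/5·656/625 + 2/5·2/5 = 4937/3125
E[N_5] = m(5) = 4937/3125

4937/3125


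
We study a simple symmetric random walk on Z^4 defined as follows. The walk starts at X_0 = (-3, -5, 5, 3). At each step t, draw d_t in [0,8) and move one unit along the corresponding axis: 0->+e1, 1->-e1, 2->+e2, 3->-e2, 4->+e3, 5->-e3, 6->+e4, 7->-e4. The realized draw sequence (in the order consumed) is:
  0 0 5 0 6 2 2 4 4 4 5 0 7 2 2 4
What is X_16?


(1, -1, 7, 3)

t=0: X=(-3, -5, 5, 3), d=0 → +e1, X_1=(-2, -5, 5, 3)
t=1: X=(-2, -5, 5, 3), d=0 → +e1, X_2=(-1, -5, 5, 3)
t=2: X=(-1, -5, 5, 3), d=5 → -e3, X_3=(-1, -5, 4, 3)
t=3: X=(-1, -5, 4, 3), d=0 → +e1, X_4=(0, -5, 4, 3)
t=4: X=(0, -5, 4, 3), d=6 → +e4, X_5=(0, -5, 4, 4)
t=5: X=(0, -5, 4, 4), d=2 → +e2, X_6=(0, -4, 4, 4)
t=6: X=(0, -4, 4, 4), d=2 → +e2, X_7=(0, -3, 4, 4)
t=7: X=(0, -3, 4, 4), d=4 → +e3, X_8=(0, -3, 5, 4)
t=8: X=(0, -3, 5, 4), d=4 → +e3, X_9=(0, -3, 6, 4)
t=9: X=(0, -3, 6, 4), d=4 → +e3, X_10=(0, -3, 7, 4)
t=10: X=(0, -3, 7, 4), d=5 → -e3, X_11=(0, -3, 6, 4)
t=11: X=(0, -3, 6, 4), d=0 → +e1, X_12=(1, -3, 6, 4)
t=12: X=(1, -3, 6, 4), d=7 → -e4, X_13=(1, -3, 6, 3)
t=13: X=(1, -3, 6, 3), d=2 → +e2, X_14=(1, -2, 6, 3)
t=14: X=(1, -2, 6, 3), d=2 → +e2, X_15=(1, -1, 6, 3)
t=15: X=(1, -1, 6, 3), d=4 → +e3, X_16=(1, -1, 7, 3)


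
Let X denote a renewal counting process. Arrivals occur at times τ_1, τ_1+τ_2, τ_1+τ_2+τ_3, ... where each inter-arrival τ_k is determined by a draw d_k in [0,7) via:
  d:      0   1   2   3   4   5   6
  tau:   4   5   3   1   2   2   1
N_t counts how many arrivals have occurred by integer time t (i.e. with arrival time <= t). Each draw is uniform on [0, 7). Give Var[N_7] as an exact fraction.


Inter-arrival values over d=0..6: [4, 5, 3, 1, 2, 2, 1]
Each d has probability 1/7, so the pmf of τ is: f(1) = 2/7, f(2) = 2/7, f(3) = 1/7, f(4) = 1/7, f(5) = 1/7
Let p_n(j) = P(N_n = j), with p_0 = [1]. Condition on τ_1: p_n(0) = P(τ > n), and for j >= 1, p_n(j) = Σ_{k<=n} f(k)·p_{n−k}(j−1)
p_1 = [5/7, 2/7]  (j = 0..1)
p_2 = [3/7, 24/49, 4/49]  (j = 0..2)
p_3 = [2/7, 23/49, 76/343, 8/343]  (j = 0..3)
p_4 = [1/7, 22/49, 108/343, 208/2401, 16/2401]  (j = 0..4)
p_5 = [0, 3/7, 128/343, 396/2401, 528/16807, 32/16807]  (j = 0..5)
p_6 = [0, 12/49, 3/7, 576/2401, 1264/16807, 1280/117649, 64/117649]  (j = 0..6)
p_7 = [0, 6/49, 135/343, 762/2401, 2208/16807, 528/16807, 3008/823543, 128/823543]  (j = 0..7)
E[N_7] = Σ j·p_7(j) = 2114282/823543;  E[N_7²] = Σ j²·p_7(j) = 6242108/823543
Var[N_7] = 6242108/823543 − (2114282/823543)² = 670455973120/678223072849

670455973120/678223072849


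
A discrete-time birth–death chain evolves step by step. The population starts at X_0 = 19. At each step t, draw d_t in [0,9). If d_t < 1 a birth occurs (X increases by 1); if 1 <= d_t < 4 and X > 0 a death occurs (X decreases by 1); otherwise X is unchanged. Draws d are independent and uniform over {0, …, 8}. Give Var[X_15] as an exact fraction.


X can drop by at most 1 per step and X_0 = 19 > T = 15, so X_t >= 19 − t >= 4 > 0 for every t <= 15: the floor at 0 (the 'and X > 0' condition) never binds. Hence X_15 = X_0 + Σ_{t<15} Y_t with i.i.d. increments Y_t = y(d_t) ∈ {+1, −1, 0}.
Outcome values over d=0..8: [1, -1, -1, -1, 0, 0, 0, 0, 0]
Σy = -2, Σy² = 4, M = 9
μ = -2/9 = -2/9,  σ² = 4/9 − (-2/9)² = 32/81
Independent increments: Var[X_15] = 15·σ² = 15·(32/81) = 160/27

160/27


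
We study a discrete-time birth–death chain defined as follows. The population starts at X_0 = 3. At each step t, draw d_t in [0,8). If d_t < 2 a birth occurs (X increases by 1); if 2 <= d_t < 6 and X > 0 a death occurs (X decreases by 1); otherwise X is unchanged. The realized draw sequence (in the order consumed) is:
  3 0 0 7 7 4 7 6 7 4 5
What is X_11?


1

t=0: X=3, d=3 → death, X_1=2
t=1: X=2, d=0 → birth, X_2=3
t=2: X=3, d=0 → birth, X_3=4
t=3: X=4, d=7 → hold, X_4=4
t=4: X=4, d=7 → hold, X_5=4
t=5: X=4, d=4 → death, X_6=3
t=6: X=3, d=7 → hold, X_7=3
t=7: X=3, d=6 → hold, X_8=3
t=8: X=3, d=7 → hold, X_9=3
t=9: X=3, d=4 → death, X_10=2
t=10: X=2, d=5 → death, X_11=1


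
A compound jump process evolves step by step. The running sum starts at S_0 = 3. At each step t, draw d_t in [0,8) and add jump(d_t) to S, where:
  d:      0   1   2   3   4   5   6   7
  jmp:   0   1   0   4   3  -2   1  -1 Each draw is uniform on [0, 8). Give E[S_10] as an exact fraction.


Outcome values over d=0..7: [0, 1, 0, 4, 3, -2, 1, -1]
Σy = 6, Σy² = 32, M = 8
μ = 6/8 = 3/4,  σ² = 32/8 − (3/4)² = 55/16
E[S_10] = 3 + 10·(3/4) = 21/2

21/2


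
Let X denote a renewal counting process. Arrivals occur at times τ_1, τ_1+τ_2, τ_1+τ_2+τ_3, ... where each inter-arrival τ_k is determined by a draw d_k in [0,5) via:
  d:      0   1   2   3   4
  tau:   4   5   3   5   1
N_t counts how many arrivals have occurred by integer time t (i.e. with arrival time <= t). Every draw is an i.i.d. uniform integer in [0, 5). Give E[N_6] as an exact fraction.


22881/15625

Inter-arrival values over d=0..4: [4, 5, 3, 5, 1]
Each d has probability 1/5, so the pmf of τ is: f(1) = 1/5, f(3) = 1/5, f(4) = 1/5, f(5) = 2/5
Renewal equation for m(n) = E[N_n]: condition on τ_1 = k (if k <= n, one arrival plus a fresh copy on the remaining n−k steps): m(n) = F(n) + Σ_{k<=n} f(k)·m(n−k), where F(n) = P(τ <= n) and m(0) = 0
m(1) = F(1) = 1/5
m(2) = F(2) + f(1)·m(1) = 1/5 + 1/5·1/5 = 6/25
m(3) = F(3) + f(1)·m(2) = 2/5 + 1/5·6/25 = 56/125
m(4) = F(4) + f(1)·m(3) + f(3)·m(1) = 3/5 + 1/5·56/125 + 1/5·1/5 = 456/625
m(5) = F(5) + f(1)·m(4) + f(3)·m(2) + f(4)·m(1) = 1 + 1/5·456/625 + 1/5·6/25 + 1/5·1/5 = 3856/3125
m(6) = F(6) + f(1)·m(5) + f(3)·m(3) + f(4)·m(2) + f(5)·m(1) = 1 + 1/5·3856/3125 + 1/5·56/125 + 1/5·6/25 + 2/5·1/5 = 22881/15625
E[N_6] = m(6) = 22881/15625


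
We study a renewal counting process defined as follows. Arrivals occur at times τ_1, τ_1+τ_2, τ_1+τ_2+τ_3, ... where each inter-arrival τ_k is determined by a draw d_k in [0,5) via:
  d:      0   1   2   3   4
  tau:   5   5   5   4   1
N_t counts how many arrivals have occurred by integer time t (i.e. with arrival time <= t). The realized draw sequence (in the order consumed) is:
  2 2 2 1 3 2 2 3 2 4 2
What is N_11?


draw d_1=2: τ_1=5, arrival time A_1=5
draw d_2=2: τ_2=5, arrival time A_2=10
draw d_3=2: τ_3=5, arrival time A_3=15
draw d_4=1: τ_4=5, arrival time A_4=20
draw d_5=3: τ_5=4, arrival time A_5=24
draw d_6=2: τ_6=5, arrival time A_6=29
draw d_7=2: τ_7=5, arrival time A_7=34
draw d_8=3: τ_8=4, arrival time A_8=38
draw d_9=2: τ_9=5, arrival time A_9=43
draw d_10=4: τ_10=1, arrival time A_10=44
draw d_11=2: τ_11=5, arrival time A_11=49
N_t over t=0..11: 0:0 1:0 2:0 3:0 4:0 5:1 6:1 7:1 8:1 9:1 10:2 11:2

2


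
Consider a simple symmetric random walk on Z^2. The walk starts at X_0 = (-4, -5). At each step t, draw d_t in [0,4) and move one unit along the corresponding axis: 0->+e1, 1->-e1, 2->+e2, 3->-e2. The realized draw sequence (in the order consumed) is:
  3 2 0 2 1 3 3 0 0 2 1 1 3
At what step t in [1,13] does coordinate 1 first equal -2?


9

t=0: X=(-4, -5), d=3 → -e2, X_1=(-4, -6)
t=1: X=(-4, -6), d=2 → +e2, X_2=(-4, -5)
t=2: X=(-4, -5), d=0 → +e1, X_3=(-3, -5)
t=3: X=(-3, -5), d=2 → +e2, X_4=(-3, -4)
t=4: X=(-3, -4), d=1 → -e1, X_5=(-4, -4)
t=5: X=(-4, -4), d=3 → -e2, X_6=(-4, -5)
t=6: X=(-4, -5), d=3 → -e2, X_7=(-4, -6)
t=7: X=(-4, -6), d=0 → +e1, X_8=(-3, -6)
t=8: X=(-3, -6), d=0 → +e1, X_9=(-2, -6)
t=9: X=(-2, -6), d=2 → +e2, X_10=(-2, -5)
t=10: X=(-2, -5), d=1 → -e1, X_11=(-3, -5)
t=11: X=(-3, -5), d=1 → -e1, X_12=(-4, -5)
t=12: X=(-4, -5), d=3 → -e2, X_13=(-4, -6)


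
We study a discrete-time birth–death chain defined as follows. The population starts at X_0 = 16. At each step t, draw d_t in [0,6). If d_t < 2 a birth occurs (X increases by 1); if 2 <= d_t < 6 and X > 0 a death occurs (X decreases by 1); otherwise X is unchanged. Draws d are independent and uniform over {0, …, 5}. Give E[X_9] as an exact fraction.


X can drop by at most 1 per step and X_0 = 16 > T = 9, so X_t >= 16 − t >= 7 > 0 for every t <= 9: the floor at 0 (the 'and X > 0' condition) never binds. Hence X_9 = X_0 + Σ_{t<9} Y_t with i.i.d. increments Y_t = y(d_t) ∈ {+1, −1, 0}.
Outcome values over d=0..5: [1, 1, -1, -1, -1, -1]
Σy = -2, Σy² = 6, M = 6
μ = -2/6 = -1/3,  σ² = 6/6 − (-1/3)² = 8/9
E[X_9] = 16 + 9·(-1/3) = 13

13


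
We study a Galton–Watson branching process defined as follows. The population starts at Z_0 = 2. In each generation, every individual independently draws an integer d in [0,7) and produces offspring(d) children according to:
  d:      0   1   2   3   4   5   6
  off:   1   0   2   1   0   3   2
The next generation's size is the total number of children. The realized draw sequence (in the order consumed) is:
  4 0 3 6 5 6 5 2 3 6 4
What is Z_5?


gen 0: Z_0=2, draws=[4, 0], offspring=[0, 1], Z_1=1
gen 1: Z_1=1, draws=[3], offspring=[1], Z_2=1
gen 2: Z_2=1, draws=[6], offspring=[2], Z_3=2
gen 3: Z_3=2, draws=[5, 6], offspring=[3, 2], Z_4=5
gen 4: Z_4=5, draws=[5, 2, 3, 6, 4], offspring=[3, 2, 1, 2, 0], Z_5=8

8


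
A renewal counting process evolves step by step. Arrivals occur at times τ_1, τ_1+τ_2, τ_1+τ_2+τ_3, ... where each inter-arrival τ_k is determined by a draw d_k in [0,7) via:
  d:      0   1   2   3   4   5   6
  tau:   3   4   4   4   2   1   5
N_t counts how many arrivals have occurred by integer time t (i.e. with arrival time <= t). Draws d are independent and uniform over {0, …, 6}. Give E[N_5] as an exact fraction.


22135/16807

Inter-arrival values over d=0..6: [3, 4, 4, 4, 2, 1, 5]
Each d has probability 1/7, so the pmf of τ is: f(1) = 1/7, f(2) = 1/7, f(3) = 1/7, f(4) = 3/7, f(5) = 1/7
Renewal equation for m(n) = E[N_n]: condition on τ_1 = k (if k <= n, one arrival plus a fresh copy on the remaining n−k steps): m(n) = F(n) + Σ_{k<=n} f(k)·m(n−k), where F(n) = P(τ <= n) and m(0) = 0
m(1) = F(1) = 1/7
m(2) = F(2) + f(1)·m(1) = 2/7 + 1/7·1/7 = 15/49
m(3) = F(3) + f(1)·m(2) + f(2)·m(1) = 3/7 + 1/7·15/49 + 1/7·1/7 = 169/343
m(4) = F(4) + f(1)·m(3) + f(2)·m(2) + f(3)·m(1) = 6/7 + 1/7·169/343 + 1/7·15/49 + 1/7·1/7 = 2381/2401
m(5) = F(5) + f(1)·m(4) + f(2)·m(3) + f(3)·m(2) + f(4)·m(1) = 1 + 1/7·2381/2401 + 1/7·169/343 + 1/7·15/49 + 3/7·1/7 = 22135/16807
E[N_5] = m(5) = 22135/16807
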